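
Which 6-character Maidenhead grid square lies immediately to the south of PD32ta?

Latitude subsquare a = 0; −1 → -1, wraps to 23 = x, carry into square.
Latitude square 2; −1 → 1.
The longitude characters are unchanged.

PD31tx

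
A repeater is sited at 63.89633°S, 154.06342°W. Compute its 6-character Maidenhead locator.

Add 180° to longitude and 90° to latitude: 25.9366, 26.1037.
Field: 25.9366/20 → 1 → B, 26.1037/10 → 2 → C; chars BC.
Square: 5.9366/2 → 2, 6.1037/1 → 6; chars 26.
Subsquare: 1.9366/0.0833333 → 23 → x, 0.1037/0.0416667 → 2 → c; chars xc.

BC26xc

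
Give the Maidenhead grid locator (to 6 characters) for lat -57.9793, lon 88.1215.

Offset from 180°W / 90°S: lon 268.1215°, lat 32.0207°.
Field: 268.1215/20 → 13 → N, 32.0207/10 → 3 → D; chars ND.
Square: 8.1215/2 → 4, 2.0207/1 → 2; chars 42.
Subsquare: 0.1215/0.0833333 → 1 → b, 0.0207/0.0416667 → 0 → a; chars ba.

ND42ba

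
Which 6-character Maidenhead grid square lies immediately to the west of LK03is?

LK03hs

Longitude subsquare i = 8; −1 → 7 = h.
The latitude characters are unchanged.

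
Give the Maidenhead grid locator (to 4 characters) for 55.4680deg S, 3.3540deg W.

ID84

Shift to the Maidenhead origin (180°W, 90°S): lon 176.65, lat 34.53.
Field (20°×10°, letters A–R): lon ⌊176.65/20⌋ = 8 → I; lat ⌊34.53/10⌋ = 3 → D.
Square (2°×1°, digits 0–9): lon ⌊16.65/2⌋ = 8; lat ⌊4.53/1⌋ = 4.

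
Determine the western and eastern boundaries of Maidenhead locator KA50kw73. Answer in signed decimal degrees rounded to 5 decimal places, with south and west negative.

30.89167, 30.90000

Field K=10, A=0: +10·20° lon, +0·10° lat → SW at lon 20°, lat -90°.
Square 5, 0: +5·2° lon, +0·1° lat → SW at lon 30°, lat -90°.
Subsquare k=10, w=22: +10·0.0833333° lon, +22·0.0416667° lat → SW at lon 30.8333°, lat -89.0833°.
Extended square 7, 3: +7·0.00833333° lon, +3·0.00416667° lat → SW at lon 30.8917°, lat -89.0708°.
Cell spans 0.00833333° lon × 0.00416667° lat.
west 30.89167, east 30.90000.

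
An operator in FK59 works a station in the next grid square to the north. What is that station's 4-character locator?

Latitude square 9; +1 → 10, wraps to 0, carry into field.
Latitude field K = 10; +1 → 11 = L.
The longitude characters are unchanged.

FL50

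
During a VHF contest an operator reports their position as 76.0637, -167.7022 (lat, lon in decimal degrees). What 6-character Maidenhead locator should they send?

AQ66db

Shift to the Maidenhead origin (180°W, 90°S): lon 12.2978, lat 166.0637.
Field: lon ⌊12.2978/20⌋ = 0 → A; lat ⌊166.0637/10⌋ = 16 → Q.
Square: lon ⌊12.2978/2⌋ = 6; lat ⌊6.0637/1⌋ = 6.
Subsquare: lon ⌊0.2978/0.0833333⌋ = 3 → d; lat ⌊0.0637/0.0416667⌋ = 1 → b.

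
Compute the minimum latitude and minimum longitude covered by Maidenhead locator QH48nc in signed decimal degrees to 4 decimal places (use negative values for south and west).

Field Q=16, H=7: +16·20° lon, +7·10° lat → SW at lon 140°, lat -20°.
Square 4, 8: +4·2° lon, +8·1° lat → SW at lon 148°, lat -12°.
Subsquare n=13, c=2: +13·0.0833333° lon, +2·0.0416667° lat → SW at lon 149.083°, lat -11.9167°.
latitude -11.9167, longitude 149.0833.

-11.9167, 149.0833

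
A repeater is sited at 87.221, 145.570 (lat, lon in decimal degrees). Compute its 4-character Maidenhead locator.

QR27

Shift to the Maidenhead origin (180°W, 90°S): lon 325.57, lat 177.22.
Field: 325.57/20 → 16 → Q, 177.22/10 → 17 → R; chars QR.
Square: 5.57/2 → 2, 7.22/1 → 7; chars 27.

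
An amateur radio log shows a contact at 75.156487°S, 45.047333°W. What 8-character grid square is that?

GB74lu42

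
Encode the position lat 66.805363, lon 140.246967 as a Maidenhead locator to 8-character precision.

QP06ct93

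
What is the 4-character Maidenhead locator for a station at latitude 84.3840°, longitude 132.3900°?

Offset from 180°W / 90°S: lon 312.39°, lat 174.38°.
Field: lon ⌊312.39/20⌋ = 15 → P; lat ⌊174.38/10⌋ = 17 → R.
Square: lon ⌊12.39/2⌋ = 6; lat ⌊4.38/1⌋ = 4.

PR64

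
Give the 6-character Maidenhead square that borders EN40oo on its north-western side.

EN40np

Longitude subsquare o = 14; −1 → 13 = n.
Latitude subsquare o = 14; +1 → 15 = p.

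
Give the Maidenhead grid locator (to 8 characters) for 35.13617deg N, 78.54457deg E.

MM95gd52

Shift to the Maidenhead origin (180°W, 90°S): lon 258.54457, lat 125.13617.
Field (20°×10°, letters A–R): lon ⌊258.54457/20⌋ = 12 → M; lat ⌊125.13617/10⌋ = 12 → M.
Square (2°×1°, digits 0–9): lon ⌊18.54457/2⌋ = 9; lat ⌊5.13617/1⌋ = 5.
Subsquare (5′×2.5′, letters a–x): lon ⌊0.54457/0.0833333⌋ = 6 → g; lat ⌊0.13617/0.0416667⌋ = 3 → d.
Extended square (30″×15″, digits 0–9): lon ⌊0.04457/0.00833333⌋ = 5; lat ⌊0.01117/0.00416667⌋ = 2.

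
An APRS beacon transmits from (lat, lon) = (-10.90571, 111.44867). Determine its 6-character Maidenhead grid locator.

OH59rc

Add 180° to longitude and 90° to latitude: 291.4487, 79.0943.
Field: 291.4487/20 → 14 → O, 79.0943/10 → 7 → H; chars OH.
Square: 11.4487/2 → 5, 9.0943/1 → 9; chars 59.
Subsquare: 1.4487/0.0833333 → 17 → r, 0.0943/0.0416667 → 2 → c; chars rc.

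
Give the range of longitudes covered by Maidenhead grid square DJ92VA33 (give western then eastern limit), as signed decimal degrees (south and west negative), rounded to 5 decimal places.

-100.22500, -100.21667

Field D=3, J=9: +3·20° lon, +9·10° lat → SW at lon -120°, lat 0°.
Square 9, 2: +9·2° lon, +2·1° lat → SW at lon -102°, lat 2°.
Subsquare v=21, a=0: +21·0.0833333° lon, +0·0.0416667° lat → SW at lon -100.25°, lat 2°.
Extended square 3, 3: +3·0.00833333° lon, +3·0.00416667° lat → SW at lon -100.225°, lat 2.0125°.
Cell spans 0.00833333° lon × 0.00416667° lat.
west -100.22500, east -100.21667.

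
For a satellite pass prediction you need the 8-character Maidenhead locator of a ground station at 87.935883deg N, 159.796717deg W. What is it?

BR07cw44

Offset from 180°W / 90°S: lon 20.20328°, lat 177.93588°.
Field: lon ⌊20.20328/20⌋ = 1 → B; lat ⌊177.93588/10⌋ = 17 → R.
Square: lon ⌊0.20328/2⌋ = 0; lat ⌊7.93588/1⌋ = 7.
Subsquare: lon ⌊0.20328/0.0833333⌋ = 2 → c; lat ⌊0.93588/0.0416667⌋ = 22 → w.
Extended square: lon ⌊0.03662/0.00833333⌋ = 4; lat ⌊0.01922/0.00416667⌋ = 4.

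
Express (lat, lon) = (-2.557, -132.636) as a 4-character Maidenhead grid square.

Add 180° to longitude and 90° to latitude: 47.36, 87.44.
Field: lon ⌊47.36/20⌋ = 2 → C; lat ⌊87.44/10⌋ = 8 → I.
Square: lon ⌊7.36/2⌋ = 3; lat ⌊7.44/1⌋ = 7.

CI37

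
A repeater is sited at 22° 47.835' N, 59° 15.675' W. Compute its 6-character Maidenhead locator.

Offset from 180°W / 90°S: lon 120.7388°, lat 112.7972°.
Field (20°×10°, letters A–R): lon ⌊120.7388/20⌋ = 6 → G; lat ⌊112.7972/10⌋ = 11 → L.
Square (2°×1°, digits 0–9): lon ⌊0.7388/2⌋ = 0; lat ⌊2.7972/1⌋ = 2.
Subsquare (5′×2.5′, letters a–x): lon ⌊0.7388/0.0833333⌋ = 8 → i; lat ⌊0.7972/0.0416667⌋ = 19 → t.

GL02it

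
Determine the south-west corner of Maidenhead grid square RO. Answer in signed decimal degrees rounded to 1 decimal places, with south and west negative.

Field R=17, O=14: +17·20° lon, +14·10° lat → SW at lon 160°, lat 50°.
latitude 50.0, longitude 160.0.

50.0, 160.0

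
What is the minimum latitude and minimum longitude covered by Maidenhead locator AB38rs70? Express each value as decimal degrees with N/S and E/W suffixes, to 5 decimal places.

71.25000° S, 172.52500° W

Field A=0, B=1: +0·20° lon, +1·10° lat → SW at lon -180°, lat -80°.
Square 3, 8: +3·2° lon, +8·1° lat → SW at lon -174°, lat -72°.
Subsquare r=17, s=18: +17·0.0833333° lon, +18·0.0416667° lat → SW at lon -172.583°, lat -71.25°.
Extended square 7, 0: +7·0.00833333° lon, +0·0.00416667° lat → SW at lon -172.525°, lat -71.25°.
latitude 71.25000° S, longitude 172.52500° W.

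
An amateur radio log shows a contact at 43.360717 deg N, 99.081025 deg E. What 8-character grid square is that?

Add 180° to longitude and 90° to latitude: 279.08103, 133.36072.
Field: lon ⌊279.08103/20⌋ = 13 → N; lat ⌊133.36072/10⌋ = 13 → N.
Square: lon ⌊19.08103/2⌋ = 9; lat ⌊3.36072/1⌋ = 3.
Subsquare: lon ⌊1.08103/0.0833333⌋ = 12 → m; lat ⌊0.36072/0.0416667⌋ = 8 → i.
Extended square: lon ⌊0.08103/0.00833333⌋ = 9; lat ⌊0.02738/0.00416667⌋ = 6.

NN93mi96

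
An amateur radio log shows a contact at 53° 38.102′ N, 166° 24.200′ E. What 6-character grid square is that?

Offset from 180°W / 90°S: lon 346.4033°, lat 143.6350°.
Field (20°×10°, letters A–R): lon ⌊346.4033/20⌋ = 17 → R; lat ⌊143.6350/10⌋ = 14 → O.
Square (2°×1°, digits 0–9): lon ⌊6.4033/2⌋ = 3; lat ⌊3.6350/1⌋ = 3.
Subsquare (5′×2.5′, letters a–x): lon ⌊0.4033/0.0833333⌋ = 4 → e; lat ⌊0.6350/0.0416667⌋ = 15 → p.

RO33ep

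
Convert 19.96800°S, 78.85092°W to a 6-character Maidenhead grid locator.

FH00na

Shift to the Maidenhead origin (180°W, 90°S): lon 101.1491, lat 70.0320.
Field: 101.1491/20 → 5 → F, 70.0320/10 → 7 → H; chars FH.
Square: 1.1491/2 → 0, 0.0320/1 → 0; chars 00.
Subsquare: 1.1491/0.0833333 → 13 → n, 0.0320/0.0416667 → 0 → a; chars na.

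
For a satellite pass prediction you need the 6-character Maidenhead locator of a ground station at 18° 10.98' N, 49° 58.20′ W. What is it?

GK58ae

Offset from 180°W / 90°S: lon 130.0300°, lat 108.1830°.
Field: lon ⌊130.0300/20⌋ = 6 → G; lat ⌊108.1830/10⌋ = 10 → K.
Square: lon ⌊10.0300/2⌋ = 5; lat ⌊8.1830/1⌋ = 8.
Subsquare: lon ⌊0.0300/0.0833333⌋ = 0 → a; lat ⌊0.1830/0.0416667⌋ = 4 → e.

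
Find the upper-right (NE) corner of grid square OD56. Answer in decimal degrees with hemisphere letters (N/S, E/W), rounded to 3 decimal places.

53.000° S, 112.000° E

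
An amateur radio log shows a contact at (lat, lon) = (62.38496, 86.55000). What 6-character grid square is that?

Offset from 180°W / 90°S: lon 266.5500°, lat 152.3850°.
Field: 266.5500/20 → 13 → N, 152.3850/10 → 15 → P; chars NP.
Square: 6.5500/2 → 3, 2.3850/1 → 2; chars 32.
Subsquare: 0.5500/0.0833333 → 6 → g, 0.3850/0.0416667 → 9 → j; chars gj.

NP32gj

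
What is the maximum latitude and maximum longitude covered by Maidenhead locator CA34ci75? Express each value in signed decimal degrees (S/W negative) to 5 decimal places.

Field C=2, A=0: +2·20° lon, +0·10° lat → SW at lon -140°, lat -90°.
Square 3, 4: +3·2° lon, +4·1° lat → SW at lon -134°, lat -86°.
Subsquare c=2, i=8: +2·0.0833333° lon, +8·0.0416667° lat → SW at lon -133.833°, lat -85.6667°.
Extended square 7, 5: +7·0.00833333° lon, +5·0.00416667° lat → SW at lon -133.775°, lat -85.6458°.
Cell spans 0.00833333° lon × 0.00416667° lat. NE corner is SW corner plus one full cell.
latitude -85.64167, longitude -133.76667.

-85.64167, -133.76667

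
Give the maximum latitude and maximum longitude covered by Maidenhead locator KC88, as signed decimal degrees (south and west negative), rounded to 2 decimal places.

Field K=10, C=2: +10·20° lon, +2·10° lat → SW at lon 20°, lat -70°.
Square 8, 8: +8·2° lon, +8·1° lat → SW at lon 36°, lat -62°.
Cell spans 2° lon × 1° lat. NE corner is SW corner plus one full cell.
latitude -61.00, longitude 38.00.

-61.00, 38.00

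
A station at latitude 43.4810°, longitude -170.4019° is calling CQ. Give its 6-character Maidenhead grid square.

Add 180° to longitude and 90° to latitude: 9.5981, 133.4810.
Field: 9.5981/20 → 0 → A, 133.4810/10 → 13 → N; chars AN.
Square: 9.5981/2 → 4, 3.4810/1 → 3; chars 43.
Subsquare: 1.5981/0.0833333 → 19 → t, 0.4810/0.0416667 → 11 → l; chars tl.

AN43tl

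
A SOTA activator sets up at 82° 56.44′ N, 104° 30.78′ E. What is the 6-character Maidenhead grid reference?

Add 180° to longitude and 90° to latitude: 284.5130, 172.9407.
Field (20°×10°, letters A–R): 284.5130/20 → 14 → O, 172.9407/10 → 17 → R; chars OR.
Square (2°×1°, digits 0–9): 4.5130/2 → 2, 2.9407/1 → 2; chars 22.
Subsquare (5′×2.5′, letters a–x): 0.5130/0.0833333 → 6 → g, 0.9407/0.0416667 → 22 → w; chars gw.

OR22gw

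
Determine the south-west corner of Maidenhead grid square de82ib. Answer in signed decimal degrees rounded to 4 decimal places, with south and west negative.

-47.9583, -103.3333

Field D=3, E=4: +3·20° lon, +4·10° lat → SW at lon -120°, lat -50°.
Square 8, 2: +8·2° lon, +2·1° lat → SW at lon -104°, lat -48°.
Subsquare i=8, b=1: +8·0.0833333° lon, +1·0.0416667° lat → SW at lon -103.333°, lat -47.9583°.
latitude -47.9583, longitude -103.3333.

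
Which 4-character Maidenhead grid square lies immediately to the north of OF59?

OG50

Latitude square 9; +1 → 10, wraps to 0, carry into field.
Latitude field F = 5; +1 → 6 = G.
The longitude characters are unchanged.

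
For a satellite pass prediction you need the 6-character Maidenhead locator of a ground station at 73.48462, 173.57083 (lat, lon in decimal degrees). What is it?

Offset from 180°W / 90°S: lon 353.5708°, lat 163.4846°.
Field: lon ⌊353.5708/20⌋ = 17 → R; lat ⌊163.4846/10⌋ = 16 → Q.
Square: lon ⌊13.5708/2⌋ = 6; lat ⌊3.4846/1⌋ = 3.
Subsquare: lon ⌊1.5708/0.0833333⌋ = 18 → s; lat ⌊0.4846/0.0416667⌋ = 11 → l.

RQ63sl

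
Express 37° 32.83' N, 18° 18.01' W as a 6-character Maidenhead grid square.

Offset from 180°W / 90°S: lon 161.6998°, lat 127.5472°.
Field: lon ⌊161.6998/20⌋ = 8 → I; lat ⌊127.5472/10⌋ = 12 → M.
Square: lon ⌊1.6998/2⌋ = 0; lat ⌊7.5472/1⌋ = 7.
Subsquare: lon ⌊1.6998/0.0833333⌋ = 20 → u; lat ⌊0.5472/0.0416667⌋ = 13 → n.

IM07un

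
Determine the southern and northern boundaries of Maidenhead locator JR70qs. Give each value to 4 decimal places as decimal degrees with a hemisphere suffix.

80.7500° N, 80.7917° N

Field J=9, R=17: +9·20° lon, +17·10° lat → SW at lon 0°, lat 80°.
Square 7, 0: +7·2° lon, +0·1° lat → SW at lon 14°, lat 80°.
Subsquare q=16, s=18: +16·0.0833333° lon, +18·0.0416667° lat → SW at lon 15.3333°, lat 80.75°.
Cell spans 0.0833333° lon × 0.0416667° lat.
south 80.7500° N, north 80.7917° N.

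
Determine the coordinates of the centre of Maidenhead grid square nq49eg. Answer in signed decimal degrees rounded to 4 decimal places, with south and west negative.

Field N=13, Q=16: +13·20° lon, +16·10° lat → SW at lon 80°, lat 70°.
Square 4, 9: +4·2° lon, +9·1° lat → SW at lon 88°, lat 79°.
Subsquare e=4, g=6: +4·0.0833333° lon, +6·0.0416667° lat → SW at lon 88.3333°, lat 79.25°.
Cell spans 0.0833333° lon × 0.0416667° lat. Centre is SW corner plus half of each.
latitude 79.2708, longitude 88.3750.

79.2708, 88.3750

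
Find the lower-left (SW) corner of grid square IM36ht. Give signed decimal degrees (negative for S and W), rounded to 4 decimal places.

36.7917, -13.4167

Field I=8, M=12: +8·20° lon, +12·10° lat → SW at lon -20°, lat 30°.
Square 3, 6: +3·2° lon, +6·1° lat → SW at lon -14°, lat 36°.
Subsquare h=7, t=19: +7·0.0833333° lon, +19·0.0416667° lat → SW at lon -13.4167°, lat 36.7917°.
latitude 36.7917, longitude -13.4167.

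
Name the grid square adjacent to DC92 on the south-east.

Longitude square 9; +1 → 10, wraps to 0, carry into field.
Longitude field D = 3; +1 → 4 = E.
Latitude square 2; −1 → 1.

EC01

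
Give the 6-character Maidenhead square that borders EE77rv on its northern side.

EE77rw

Latitude subsquare v = 21; +1 → 22 = w.
The longitude characters are unchanged.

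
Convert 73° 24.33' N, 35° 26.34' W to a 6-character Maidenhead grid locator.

Offset from 180°W / 90°S: lon 144.5610°, lat 163.4055°.
Field: 144.5610/20 → 7 → H, 163.4055/10 → 16 → Q; chars HQ.
Square: 4.5610/2 → 2, 3.4055/1 → 3; chars 23.
Subsquare: 0.5610/0.0833333 → 6 → g, 0.4055/0.0416667 → 9 → j; chars gj.

HQ23gj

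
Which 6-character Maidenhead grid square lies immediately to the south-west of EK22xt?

EK22ws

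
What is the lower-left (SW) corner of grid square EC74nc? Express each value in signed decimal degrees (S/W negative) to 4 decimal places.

-65.9167, -84.9167

Field E=4, C=2: +4·20° lon, +2·10° lat → SW at lon -100°, lat -70°.
Square 7, 4: +7·2° lon, +4·1° lat → SW at lon -86°, lat -66°.
Subsquare n=13, c=2: +13·0.0833333° lon, +2·0.0416667° lat → SW at lon -84.9167°, lat -65.9167°.
latitude -65.9167, longitude -84.9167.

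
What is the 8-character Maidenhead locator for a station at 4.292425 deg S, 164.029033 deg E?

RI25aq39

Add 180° to longitude and 90° to latitude: 344.02903, 85.70758.
Field: 344.02903/20 → 17 → R, 85.70758/10 → 8 → I; chars RI.
Square: 4.02903/2 → 2, 5.70758/1 → 5; chars 25.
Subsquare: 0.02903/0.0833333 → 0 → a, 0.70758/0.0416667 → 16 → q; chars aq.
Extended square: 0.02903/0.00833333 → 3, 0.04091/0.00416667 → 9; chars 39.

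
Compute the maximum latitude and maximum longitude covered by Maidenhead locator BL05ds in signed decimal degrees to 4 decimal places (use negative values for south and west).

25.7917, -159.6667

Field B=1, L=11: +1·20° lon, +11·10° lat → SW at lon -160°, lat 20°.
Square 0, 5: +0·2° lon, +5·1° lat → SW at lon -160°, lat 25°.
Subsquare d=3, s=18: +3·0.0833333° lon, +18·0.0416667° lat → SW at lon -159.75°, lat 25.75°.
Cell spans 0.0833333° lon × 0.0416667° lat. NE corner is SW corner plus one full cell.
latitude 25.7917, longitude -159.6667.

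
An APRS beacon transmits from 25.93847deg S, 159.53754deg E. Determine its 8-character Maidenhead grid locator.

QG94sb44

Shift to the Maidenhead origin (180°W, 90°S): lon 339.53754, lat 64.06153.
Field: 339.53754/20 → 16 → Q, 64.06153/10 → 6 → G; chars QG.
Square: 19.53754/2 → 9, 4.06153/1 → 4; chars 94.
Subsquare: 1.53754/0.0833333 → 18 → s, 0.06153/0.0416667 → 1 → b; chars sb.
Extended square: 0.03754/0.00833333 → 4, 0.01986/0.00416667 → 4; chars 44.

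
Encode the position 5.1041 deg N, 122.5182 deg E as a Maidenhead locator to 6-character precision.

PJ15gc

Shift to the Maidenhead origin (180°W, 90°S): lon 302.5182, lat 95.1041.
Field: lon ⌊302.5182/20⌋ = 15 → P; lat ⌊95.1041/10⌋ = 9 → J.
Square: lon ⌊2.5182/2⌋ = 1; lat ⌊5.1041/1⌋ = 5.
Subsquare: lon ⌊0.5182/0.0833333⌋ = 6 → g; lat ⌊0.1041/0.0416667⌋ = 2 → c.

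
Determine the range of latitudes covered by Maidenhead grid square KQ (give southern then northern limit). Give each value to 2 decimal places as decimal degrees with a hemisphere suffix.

Field K=10, Q=16: +10·20° lon, +16·10° lat → SW at lon 20°, lat 70°.
Cell spans 20° lon × 10° lat.
south 70.00° N, north 80.00° N.

70.00° N, 80.00° N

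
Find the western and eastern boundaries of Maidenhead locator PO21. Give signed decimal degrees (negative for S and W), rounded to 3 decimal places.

124.000, 126.000

Field P=15, O=14: +15·20° lon, +14·10° lat → SW at lon 120°, lat 50°.
Square 2, 1: +2·2° lon, +1·1° lat → SW at lon 124°, lat 51°.
Cell spans 2° lon × 1° lat.
west 124.000, east 126.000.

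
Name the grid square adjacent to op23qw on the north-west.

OP23px

Longitude subsquare q = 16; −1 → 15 = p.
Latitude subsquare w = 22; +1 → 23 = x.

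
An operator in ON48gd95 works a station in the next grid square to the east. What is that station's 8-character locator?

Longitude extended square 9; +1 → 10, wraps to 0, carry into subsquare.
Longitude subsquare g = 6; +1 → 7 = h.
The latitude characters are unchanged.

ON48hd05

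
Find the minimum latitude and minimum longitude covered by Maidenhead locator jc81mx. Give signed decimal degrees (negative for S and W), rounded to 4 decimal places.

-68.0417, 17.0000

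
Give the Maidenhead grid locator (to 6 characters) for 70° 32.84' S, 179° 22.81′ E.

Offset from 180°W / 90°S: lon 359.3802°, lat 19.4527°.
Field (20°×10°, letters A–R): 359.3802/20 → 17 → R, 19.4527/10 → 1 → B; chars RB.
Square (2°×1°, digits 0–9): 19.3802/2 → 9, 9.4527/1 → 9; chars 99.
Subsquare (5′×2.5′, letters a–x): 1.3802/0.0833333 → 16 → q, 0.4527/0.0416667 → 10 → k; chars qk.

RB99qk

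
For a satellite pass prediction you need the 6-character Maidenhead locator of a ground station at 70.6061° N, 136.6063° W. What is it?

CQ10qo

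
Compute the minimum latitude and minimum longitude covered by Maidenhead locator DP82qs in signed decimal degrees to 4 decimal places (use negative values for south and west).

62.7500, -102.6667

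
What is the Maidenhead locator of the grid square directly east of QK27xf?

Longitude subsquare x = 23; +1 → 24, wraps to 0 = a, carry into square.
Longitude square 2; +1 → 3.
The latitude characters are unchanged.

QK37af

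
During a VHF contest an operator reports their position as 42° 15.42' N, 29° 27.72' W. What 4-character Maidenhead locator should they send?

Offset from 180°W / 90°S: lon 150.54°, lat 132.26°.
Field: lon ⌊150.54/20⌋ = 7 → H; lat ⌊132.26/10⌋ = 13 → N.
Square: lon ⌊10.54/2⌋ = 5; lat ⌊2.26/1⌋ = 2.

HN52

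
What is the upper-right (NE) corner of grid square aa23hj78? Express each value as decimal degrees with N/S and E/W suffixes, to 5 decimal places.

86.58750° S, 175.35000° W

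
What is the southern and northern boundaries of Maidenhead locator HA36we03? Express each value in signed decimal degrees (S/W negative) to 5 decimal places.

-83.82083, -83.81667

Field H=7, A=0: +7·20° lon, +0·10° lat → SW at lon -40°, lat -90°.
Square 3, 6: +3·2° lon, +6·1° lat → SW at lon -34°, lat -84°.
Subsquare w=22, e=4: +22·0.0833333° lon, +4·0.0416667° lat → SW at lon -32.1667°, lat -83.8333°.
Extended square 0, 3: +0·0.00833333° lon, +3·0.00416667° lat → SW at lon -32.1667°, lat -83.8208°.
Cell spans 0.00833333° lon × 0.00416667° lat.
south -83.82083, north -83.81667.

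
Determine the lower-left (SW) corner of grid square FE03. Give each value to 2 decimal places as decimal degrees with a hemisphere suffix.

47.00° S, 80.00° W

Field F=5, E=4: +5·20° lon, +4·10° lat → SW at lon -80°, lat -50°.
Square 0, 3: +0·2° lon, +3·1° lat → SW at lon -80°, lat -47°.
latitude 47.00° S, longitude 80.00° W.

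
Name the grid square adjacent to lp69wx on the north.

LQ60wa

Latitude subsquare x = 23; +1 → 24, wraps to 0 = a, carry into square.
Latitude square 9; +1 → 10, wraps to 0, carry into field.
Latitude field P = 15; +1 → 16 = Q.
The longitude characters are unchanged.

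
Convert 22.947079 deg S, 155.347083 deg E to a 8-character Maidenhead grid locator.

QG77qb12

Add 180° to longitude and 90° to latitude: 335.34708, 67.05292.
Field: lon ⌊335.34708/20⌋ = 16 → Q; lat ⌊67.05292/10⌋ = 6 → G.
Square: lon ⌊15.34708/2⌋ = 7; lat ⌊7.05292/1⌋ = 7.
Subsquare: lon ⌊1.34708/0.0833333⌋ = 16 → q; lat ⌊0.05292/0.0416667⌋ = 1 → b.
Extended square: lon ⌊0.01375/0.00833333⌋ = 1; lat ⌊0.01125/0.00416667⌋ = 2.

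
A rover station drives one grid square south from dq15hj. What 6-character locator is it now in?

DQ15hi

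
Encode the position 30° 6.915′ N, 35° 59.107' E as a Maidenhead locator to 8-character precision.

KM70xc87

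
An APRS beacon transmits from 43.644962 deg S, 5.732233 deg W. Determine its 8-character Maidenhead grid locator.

IE76di25

Add 180° to longitude and 90° to latitude: 174.26777, 46.35504.
Field (20°×10°, letters A–R): 174.26777/20 → 8 → I, 46.35504/10 → 4 → E; chars IE.
Square (2°×1°, digits 0–9): 14.26777/2 → 7, 6.35504/1 → 6; chars 76.
Subsquare (5′×2.5′, letters a–x): 0.26777/0.0833333 → 3 → d, 0.35504/0.0416667 → 8 → i; chars di.
Extended square (30″×15″, digits 0–9): 0.01777/0.00833333 → 2, 0.02170/0.00416667 → 5; chars 25.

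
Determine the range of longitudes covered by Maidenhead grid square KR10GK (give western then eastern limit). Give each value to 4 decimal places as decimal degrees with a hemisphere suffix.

22.5000° E, 22.5833° E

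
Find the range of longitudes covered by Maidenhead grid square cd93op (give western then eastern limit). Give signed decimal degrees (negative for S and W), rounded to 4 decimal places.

Field C=2, D=3: +2·20° lon, +3·10° lat → SW at lon -140°, lat -60°.
Square 9, 3: +9·2° lon, +3·1° lat → SW at lon -122°, lat -57°.
Subsquare o=14, p=15: +14·0.0833333° lon, +15·0.0416667° lat → SW at lon -120.833°, lat -56.375°.
Cell spans 0.0833333° lon × 0.0416667° lat.
west -120.8333, east -120.7500.

-120.8333, -120.7500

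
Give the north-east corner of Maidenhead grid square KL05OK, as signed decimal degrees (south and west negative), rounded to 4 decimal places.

25.4583, 21.2500

Field K=10, L=11: +10·20° lon, +11·10° lat → SW at lon 20°, lat 20°.
Square 0, 5: +0·2° lon, +5·1° lat → SW at lon 20°, lat 25°.
Subsquare o=14, k=10: +14·0.0833333° lon, +10·0.0416667° lat → SW at lon 21.1667°, lat 25.4167°.
Cell spans 0.0833333° lon × 0.0416667° lat. NE corner is SW corner plus one full cell.
latitude 25.4583, longitude 21.2500.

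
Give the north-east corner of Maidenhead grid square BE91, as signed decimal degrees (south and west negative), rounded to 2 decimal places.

-48.00, -140.00

Field B=1, E=4: +1·20° lon, +4·10° lat → SW at lon -160°, lat -50°.
Square 9, 1: +9·2° lon, +1·1° lat → SW at lon -142°, lat -49°.
Cell spans 2° lon × 1° lat. NE corner is SW corner plus one full cell.
latitude -48.00, longitude -140.00.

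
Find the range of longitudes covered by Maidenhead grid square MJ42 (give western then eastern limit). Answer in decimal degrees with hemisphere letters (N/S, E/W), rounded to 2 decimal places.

68.00° E, 70.00° E

Field M=12, J=9: +12·20° lon, +9·10° lat → SW at lon 60°, lat 0°.
Square 4, 2: +4·2° lon, +2·1° lat → SW at lon 68°, lat 2°.
Cell spans 2° lon × 1° lat.
west 68.00° E, east 70.00° E.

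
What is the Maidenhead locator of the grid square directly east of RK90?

Longitude square 9; +1 → 10, wraps to 0, carry into field.
Longitude field R = 17; +1 → 18, wraps to 0 = A, wrapping around the antimeridian.
The latitude characters are unchanged.

AK00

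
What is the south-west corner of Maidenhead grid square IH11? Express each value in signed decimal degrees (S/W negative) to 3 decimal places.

-19.000, -18.000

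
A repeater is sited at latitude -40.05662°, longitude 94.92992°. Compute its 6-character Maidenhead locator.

Add 180° to longitude and 90° to latitude: 274.9299, 49.9434.
Field: 274.9299/20 → 13 → N, 49.9434/10 → 4 → E; chars NE.
Square: 14.9299/2 → 7, 9.9434/1 → 9; chars 79.
Subsquare: 0.9299/0.0833333 → 11 → l, 0.9434/0.0416667 → 22 → w; chars lw.

NE79lw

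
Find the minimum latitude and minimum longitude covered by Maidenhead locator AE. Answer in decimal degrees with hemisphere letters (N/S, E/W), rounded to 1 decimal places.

50.0° S, 180.0° W

Field A=0, E=4: +0·20° lon, +4·10° lat → SW at lon -180°, lat -50°.
latitude 50.0° S, longitude 180.0° W.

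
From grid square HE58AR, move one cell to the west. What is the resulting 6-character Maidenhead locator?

HE48xr

Longitude subsquare a = 0; −1 → -1, wraps to 23 = x, carry into square.
Longitude square 5; −1 → 4.
The latitude characters are unchanged.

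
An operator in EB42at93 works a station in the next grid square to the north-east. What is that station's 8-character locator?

Longitude extended square 9; +1 → 10, wraps to 0, carry into subsquare.
Longitude subsquare a = 0; +1 → 1 = b.
Latitude extended square 3; +1 → 4.

EB42bt04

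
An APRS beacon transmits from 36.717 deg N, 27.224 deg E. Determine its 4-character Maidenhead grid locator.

Offset from 180°W / 90°S: lon 207.22°, lat 126.72°.
Field: lon ⌊207.22/20⌋ = 10 → K; lat ⌊126.72/10⌋ = 12 → M.
Square: lon ⌊7.22/2⌋ = 3; lat ⌊6.72/1⌋ = 6.

KM36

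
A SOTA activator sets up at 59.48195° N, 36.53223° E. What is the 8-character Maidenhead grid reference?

KO89gl35

Shift to the Maidenhead origin (180°W, 90°S): lon 216.53223, lat 149.48195.
Field (20°×10°, letters A–R): lon ⌊216.53223/20⌋ = 10 → K; lat ⌊149.48195/10⌋ = 14 → O.
Square (2°×1°, digits 0–9): lon ⌊16.53223/2⌋ = 8; lat ⌊9.48195/1⌋ = 9.
Subsquare (5′×2.5′, letters a–x): lon ⌊0.53223/0.0833333⌋ = 6 → g; lat ⌊0.48195/0.0416667⌋ = 11 → l.
Extended square (30″×15″, digits 0–9): lon ⌊0.03223/0.00833333⌋ = 3; lat ⌊0.02362/0.00416667⌋ = 5.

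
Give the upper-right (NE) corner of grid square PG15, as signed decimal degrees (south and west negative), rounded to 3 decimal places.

-24.000, 124.000

Field P=15, G=6: +15·20° lon, +6·10° lat → SW at lon 120°, lat -30°.
Square 1, 5: +1·2° lon, +5·1° lat → SW at lon 122°, lat -25°.
Cell spans 2° lon × 1° lat. NE corner is SW corner plus one full cell.
latitude -24.000, longitude 124.000.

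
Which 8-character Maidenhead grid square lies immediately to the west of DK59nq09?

DK59mq99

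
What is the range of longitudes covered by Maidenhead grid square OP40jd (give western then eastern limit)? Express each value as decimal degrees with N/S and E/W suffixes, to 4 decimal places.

108.7500° E, 108.8333° E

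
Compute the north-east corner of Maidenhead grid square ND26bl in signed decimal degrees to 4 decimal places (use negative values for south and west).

-53.5000, 84.1667

Field N=13, D=3: +13·20° lon, +3·10° lat → SW at lon 80°, lat -60°.
Square 2, 6: +2·2° lon, +6·1° lat → SW at lon 84°, lat -54°.
Subsquare b=1, l=11: +1·0.0833333° lon, +11·0.0416667° lat → SW at lon 84.0833°, lat -53.5417°.
Cell spans 0.0833333° lon × 0.0416667° lat. NE corner is SW corner plus one full cell.
latitude -53.5000, longitude 84.1667.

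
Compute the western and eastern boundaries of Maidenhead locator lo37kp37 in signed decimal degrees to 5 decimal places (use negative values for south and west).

46.85833, 46.86667

Field L=11, O=14: +11·20° lon, +14·10° lat → SW at lon 40°, lat 50°.
Square 3, 7: +3·2° lon, +7·1° lat → SW at lon 46°, lat 57°.
Subsquare k=10, p=15: +10·0.0833333° lon, +15·0.0416667° lat → SW at lon 46.8333°, lat 57.625°.
Extended square 3, 7: +3·0.00833333° lon, +7·0.00416667° lat → SW at lon 46.8583°, lat 57.6542°.
Cell spans 0.00833333° lon × 0.00416667° lat.
west 46.85833, east 46.86667.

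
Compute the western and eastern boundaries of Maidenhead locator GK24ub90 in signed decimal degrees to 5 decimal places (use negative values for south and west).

Field G=6, K=10: +6·20° lon, +10·10° lat → SW at lon -60°, lat 10°.
Square 2, 4: +2·2° lon, +4·1° lat → SW at lon -56°, lat 14°.
Subsquare u=20, b=1: +20·0.0833333° lon, +1·0.0416667° lat → SW at lon -54.3333°, lat 14.0417°.
Extended square 9, 0: +9·0.00833333° lon, +0·0.00416667° lat → SW at lon -54.2583°, lat 14.0417°.
Cell spans 0.00833333° lon × 0.00416667° lat.
west -54.25833, east -54.25000.

-54.25833, -54.25000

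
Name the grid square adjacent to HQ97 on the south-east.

IQ06

Longitude square 9; +1 → 10, wraps to 0, carry into field.
Longitude field H = 7; +1 → 8 = I.
Latitude square 7; −1 → 6.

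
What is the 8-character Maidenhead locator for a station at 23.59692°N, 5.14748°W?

IL73ko23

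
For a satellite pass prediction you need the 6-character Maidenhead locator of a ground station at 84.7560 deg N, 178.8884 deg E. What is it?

RR94ks

Offset from 180°W / 90°S: lon 358.8884°, lat 174.7560°.
Field: lon ⌊358.8884/20⌋ = 17 → R; lat ⌊174.7560/10⌋ = 17 → R.
Square: lon ⌊18.8884/2⌋ = 9; lat ⌊4.7560/1⌋ = 4.
Subsquare: lon ⌊0.8884/0.0833333⌋ = 10 → k; lat ⌊0.7560/0.0416667⌋ = 18 → s.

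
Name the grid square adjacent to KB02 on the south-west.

JB91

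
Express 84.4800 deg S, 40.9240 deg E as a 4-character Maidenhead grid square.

LA05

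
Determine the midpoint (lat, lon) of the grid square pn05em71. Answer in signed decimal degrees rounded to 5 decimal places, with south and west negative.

45.50625, 120.39583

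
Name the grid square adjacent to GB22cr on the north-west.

GB22bs

Longitude subsquare c = 2; −1 → 1 = b.
Latitude subsquare r = 17; +1 → 18 = s.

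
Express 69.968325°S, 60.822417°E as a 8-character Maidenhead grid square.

Add 180° to longitude and 90° to latitude: 240.82242, 20.03168.
Field: 240.82242/20 → 12 → M, 20.03168/10 → 2 → C; chars MC.
Square: 0.82242/2 → 0, 0.03168/1 → 0; chars 00.
Subsquare: 0.82242/0.0833333 → 9 → j, 0.03168/0.0416667 → 0 → a; chars ja.
Extended square: 0.07242/0.00833333 → 8, 0.03168/0.00416667 → 7; chars 87.

MC00ja87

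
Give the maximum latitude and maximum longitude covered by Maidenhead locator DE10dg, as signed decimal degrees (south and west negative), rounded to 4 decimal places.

-49.7083, -117.6667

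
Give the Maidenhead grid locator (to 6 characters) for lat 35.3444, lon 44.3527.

Shift to the Maidenhead origin (180°W, 90°S): lon 224.3527, lat 125.3444.
Field: lon ⌊224.3527/20⌋ = 11 → L; lat ⌊125.3444/10⌋ = 12 → M.
Square: lon ⌊4.3527/2⌋ = 2; lat ⌊5.3444/1⌋ = 5.
Subsquare: lon ⌊0.3527/0.0833333⌋ = 4 → e; lat ⌊0.3444/0.0416667⌋ = 8 → i.

LM25ei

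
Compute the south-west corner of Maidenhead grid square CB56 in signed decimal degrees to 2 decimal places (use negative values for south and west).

-74.00, -130.00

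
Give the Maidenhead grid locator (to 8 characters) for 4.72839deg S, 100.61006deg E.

OI05hg35

Add 180° to longitude and 90° to latitude: 280.61006, 85.27161.
Field: 280.61006/20 → 14 → O, 85.27161/10 → 8 → I; chars OI.
Square: 0.61006/2 → 0, 5.27161/1 → 5; chars 05.
Subsquare: 0.61006/0.0833333 → 7 → h, 0.27161/0.0416667 → 6 → g; chars hg.
Extended square: 0.02673/0.00833333 → 3, 0.02161/0.00416667 → 5; chars 35.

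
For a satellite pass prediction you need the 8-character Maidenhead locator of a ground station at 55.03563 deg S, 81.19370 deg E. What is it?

Shift to the Maidenhead origin (180°W, 90°S): lon 261.19370, lat 34.96437.
Field: lon ⌊261.19370/20⌋ = 13 → N; lat ⌊34.96437/10⌋ = 3 → D.
Square: lon ⌊1.19370/2⌋ = 0; lat ⌊4.96437/1⌋ = 4.
Subsquare: lon ⌊1.19370/0.0833333⌋ = 14 → o; lat ⌊0.96437/0.0416667⌋ = 23 → x.
Extended square: lon ⌊0.02703/0.00833333⌋ = 3; lat ⌊0.00604/0.00416667⌋ = 1.

ND04ox31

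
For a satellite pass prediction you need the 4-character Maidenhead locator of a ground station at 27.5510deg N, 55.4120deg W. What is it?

Shift to the Maidenhead origin (180°W, 90°S): lon 124.59, lat 117.55.
Field: 124.59/20 → 6 → G, 117.55/10 → 11 → L; chars GL.
Square: 4.59/2 → 2, 7.55/1 → 7; chars 27.

GL27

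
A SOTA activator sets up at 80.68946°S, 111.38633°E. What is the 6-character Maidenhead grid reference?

Add 180° to longitude and 90° to latitude: 291.3863, 9.3105.
Field (20°×10°, letters A–R): 291.3863/20 → 14 → O, 9.3105/10 → 0 → A; chars OA.
Square (2°×1°, digits 0–9): 11.3863/2 → 5, 9.3105/1 → 9; chars 59.
Subsquare (5′×2.5′, letters a–x): 1.3863/0.0833333 → 16 → q, 0.3105/0.0416667 → 7 → h; chars qh.

OA59qh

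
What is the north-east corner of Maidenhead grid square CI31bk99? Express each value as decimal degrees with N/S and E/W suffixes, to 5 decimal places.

8.54167° S, 133.83333° W

Field C=2, I=8: +2·20° lon, +8·10° lat → SW at lon -140°, lat -10°.
Square 3, 1: +3·2° lon, +1·1° lat → SW at lon -134°, lat -9°.
Subsquare b=1, k=10: +1·0.0833333° lon, +10·0.0416667° lat → SW at lon -133.917°, lat -8.58333°.
Extended square 9, 9: +9·0.00833333° lon, +9·0.00416667° lat → SW at lon -133.842°, lat -8.54583°.
Cell spans 0.00833333° lon × 0.00416667° lat. NE corner is SW corner plus one full cell.
latitude 8.54167° S, longitude 133.83333° W.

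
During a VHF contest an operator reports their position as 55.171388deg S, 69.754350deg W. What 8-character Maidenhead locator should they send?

Offset from 180°W / 90°S: lon 110.24565°, lat 34.82861°.
Field (20°×10°, letters A–R): 110.24565/20 → 5 → F, 34.82861/10 → 3 → D; chars FD.
Square (2°×1°, digits 0–9): 10.24565/2 → 5, 4.82861/1 → 4; chars 54.
Subsquare (5′×2.5′, letters a–x): 0.24565/0.0833333 → 2 → c, 0.82861/0.0416667 → 19 → t; chars ct.
Extended square (30″×15″, digits 0–9): 0.07898/0.00833333 → 9, 0.03695/0.00416667 → 8; chars 98.

FD54ct98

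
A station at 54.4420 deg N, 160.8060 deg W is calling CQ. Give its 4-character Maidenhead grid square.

Add 180° to longitude and 90° to latitude: 19.19, 144.44.
Field: 19.19/20 → 0 → A, 144.44/10 → 14 → O; chars AO.
Square: 19.19/2 → 9, 4.44/1 → 4; chars 94.

AO94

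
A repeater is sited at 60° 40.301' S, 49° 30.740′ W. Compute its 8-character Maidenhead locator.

GC59fh88

Add 180° to longitude and 90° to latitude: 130.48767, 29.32832.
Field (20°×10°, letters A–R): 130.48767/20 → 6 → G, 29.32832/10 → 2 → C; chars GC.
Square (2°×1°, digits 0–9): 10.48767/2 → 5, 9.32832/1 → 9; chars 59.
Subsquare (5′×2.5′, letters a–x): 0.48767/0.0833333 → 5 → f, 0.32832/0.0416667 → 7 → h; chars fh.
Extended square (30″×15″, digits 0–9): 0.07100/0.00833333 → 8, 0.03665/0.00416667 → 8; chars 88.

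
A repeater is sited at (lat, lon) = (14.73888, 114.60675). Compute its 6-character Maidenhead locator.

Offset from 180°W / 90°S: lon 294.6068°, lat 104.7389°.
Field: lon ⌊294.6068/20⌋ = 14 → O; lat ⌊104.7389/10⌋ = 10 → K.
Square: lon ⌊14.6068/2⌋ = 7; lat ⌊4.7389/1⌋ = 4.
Subsquare: lon ⌊0.6068/0.0833333⌋ = 7 → h; lat ⌊0.7389/0.0416667⌋ = 17 → r.

OK74hr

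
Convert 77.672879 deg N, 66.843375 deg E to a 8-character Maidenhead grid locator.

MQ37kq11

Shift to the Maidenhead origin (180°W, 90°S): lon 246.84337, lat 167.67288.
Field (20°×10°, letters A–R): 246.84337/20 → 12 → M, 167.67288/10 → 16 → Q; chars MQ.
Square (2°×1°, digits 0–9): 6.84337/2 → 3, 7.67288/1 → 7; chars 37.
Subsquare (5′×2.5′, letters a–x): 0.84337/0.0833333 → 10 → k, 0.67288/0.0416667 → 16 → q; chars kq.
Extended square (30″×15″, digits 0–9): 0.01004/0.00833333 → 1, 0.00621/0.00416667 → 1; chars 11.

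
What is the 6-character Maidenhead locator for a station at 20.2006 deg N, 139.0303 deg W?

Add 180° to longitude and 90° to latitude: 40.9697, 110.2006.
Field (20°×10°, letters A–R): lon ⌊40.9697/20⌋ = 2 → C; lat ⌊110.2006/10⌋ = 11 → L.
Square (2°×1°, digits 0–9): lon ⌊0.9697/2⌋ = 0; lat ⌊0.2006/1⌋ = 0.
Subsquare (5′×2.5′, letters a–x): lon ⌊0.9697/0.0833333⌋ = 11 → l; lat ⌊0.2006/0.0416667⌋ = 4 → e.

CL00le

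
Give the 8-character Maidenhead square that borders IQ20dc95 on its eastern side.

Longitude extended square 9; +1 → 10, wraps to 0, carry into subsquare.
Longitude subsquare d = 3; +1 → 4 = e.
The latitude characters are unchanged.

IQ20ec05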